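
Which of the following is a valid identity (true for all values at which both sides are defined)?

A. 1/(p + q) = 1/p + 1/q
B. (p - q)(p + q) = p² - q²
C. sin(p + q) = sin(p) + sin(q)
A: fails at (4, 6) — LHS = 1/10, RHS = 5/12.
B: holds — e.g. at (2, 2), both sides equal 0.
C: fails at (3, 3) — LHS = sin(6) ≈ -0.2794, RHS = 2·sin(3) ≈ 0.2822.

Answer: B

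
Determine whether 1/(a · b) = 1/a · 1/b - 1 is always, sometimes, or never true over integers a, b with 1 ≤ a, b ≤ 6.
The claim fails for every pair in the range. For instance at (a, b) = (6, 6): LHS = 1/36, RHS = -35/36.

Answer: Never true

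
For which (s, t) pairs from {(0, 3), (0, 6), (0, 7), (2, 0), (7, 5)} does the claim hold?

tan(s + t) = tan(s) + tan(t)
(0, 3), (0, 6), (0, 7), (2, 0)

Testing each pair:
(0, 3): LHS = tan(3) ≈ -0.1425, RHS = tan(3) ≈ -0.1425 → holds
(0, 6): LHS = tan(6) ≈ -0.291, RHS = tan(6) ≈ -0.291 → holds
(0, 7): LHS = tan(7) ≈ 0.8714, RHS = tan(7) ≈ 0.8714 → holds
(2, 0): LHS = tan(2) ≈ -2.185, RHS = tan(2) ≈ -2.185 → holds
(7, 5): LHS = tan(12) ≈ -0.6359, RHS = tan(5) + tan(7) ≈ -2.509 → fails

4 of 5 pairs satisfy the claim.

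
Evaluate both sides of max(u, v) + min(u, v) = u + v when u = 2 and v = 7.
LHS = max(2, 7) + min(2, 7) = 9
RHS = 2 + 7 = 9

LHS = RHS: the two sides agree.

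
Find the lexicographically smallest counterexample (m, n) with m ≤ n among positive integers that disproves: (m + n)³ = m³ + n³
Substituting (1, 1) into the claim:
LHS = (1 + 1)³ = 8
RHS = 1³ + 1³ = 2

Since LHS ≠ RHS, this pair disproves the claim, and no lexicographically smaller pair (m ≤ n, positive integers) does.

For instance (6, 6) is also a counterexample (LHS = 1728, RHS = 432), but it's lexicographically larger.

Answer: (m, n) = (1, 1)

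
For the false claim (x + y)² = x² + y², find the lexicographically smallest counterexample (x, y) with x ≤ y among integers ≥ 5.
(x, y) = (5, 5)

Substituting (5, 5) into the claim:
LHS = (5 + 5)² = 100
RHS = 5² + 5² = 50

Since LHS ≠ RHS, this pair disproves the claim, and no lexicographically smaller pair (x ≤ y, integers ≥ 5) does.

For instance (10, 10) is also a counterexample (LHS = 400, RHS = 200), but it's lexicographically larger.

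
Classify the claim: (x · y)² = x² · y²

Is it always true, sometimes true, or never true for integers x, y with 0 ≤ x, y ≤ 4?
Always true

The identity holds for every pair in the range. For instance at (x, y) = (1, 4): both sides equal 16.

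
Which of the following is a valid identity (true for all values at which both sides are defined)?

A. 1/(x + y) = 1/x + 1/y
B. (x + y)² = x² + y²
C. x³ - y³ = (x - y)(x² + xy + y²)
A: fails at (4, 6) — LHS = 1/10, RHS = 5/12.
B: fails at (1, 1) — LHS = 4, RHS = 2.
C: holds — e.g. at (6, 7), both sides equal -127.

Answer: C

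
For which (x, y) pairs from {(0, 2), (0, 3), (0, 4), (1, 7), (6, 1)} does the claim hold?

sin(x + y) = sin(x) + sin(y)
(0, 2), (0, 3), (0, 4)

Testing each pair:
(0, 2): LHS = sin(2) ≈ 0.9093, RHS = sin(2) ≈ 0.9093 → holds
(0, 3): LHS = sin(3) ≈ 0.1411, RHS = sin(3) ≈ 0.1411 → holds
(0, 4): LHS = sin(4) ≈ -0.7568, RHS = sin(4) ≈ -0.7568 → holds
(1, 7): LHS = sin(8) ≈ 0.9894, RHS = sin(7) + sin(1) ≈ 1.498 → fails
(6, 1): LHS = sin(7) ≈ 0.657, RHS = sin(6) + sin(1) ≈ 0.5621 → fails

3 of 5 pairs satisfy the claim.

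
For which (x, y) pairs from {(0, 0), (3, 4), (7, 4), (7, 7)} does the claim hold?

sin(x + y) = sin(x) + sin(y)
Testing each pair:
(0, 0): LHS = 0, RHS = 0 → holds
(3, 4): LHS = sin(7) ≈ 0.657, RHS = sin(4) + sin(3) ≈ -0.6157 → fails
(7, 4): LHS = sin(11) ≈ -1, RHS = sin(4) + sin(7) ≈ -0.09982 → fails
(7, 7): LHS = sin(14) ≈ 0.9906, RHS = 2·sin(7) ≈ 1.314 → fails

1 of 4 pairs satisfies the claim.

Answer: (0, 0)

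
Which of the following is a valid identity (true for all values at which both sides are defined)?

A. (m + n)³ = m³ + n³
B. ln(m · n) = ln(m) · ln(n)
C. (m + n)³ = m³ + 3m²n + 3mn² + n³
A: fails at (6, 7) — LHS = 2197, RHS = 559.
B: fails at (2, 7) — LHS = ln(14) ≈ 2.639, RHS = ln(2)·ln(7) ≈ 1.349.
C: holds — e.g. at (1, 4), both sides equal 125.

Answer: C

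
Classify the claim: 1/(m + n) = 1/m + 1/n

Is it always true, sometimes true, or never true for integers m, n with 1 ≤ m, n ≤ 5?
Never true

The claim fails for every pair in the range. For instance at (m, n) = (5, 3): LHS = 1/8, RHS = 8/15.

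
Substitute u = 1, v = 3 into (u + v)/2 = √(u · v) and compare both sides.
LHS = (1 + 3)/2 = 2
RHS = √(1 · 3) = √(3) ≈ 1.732

LHS ≠ RHS (they differ by about 0.2679), so the equation does not hold here.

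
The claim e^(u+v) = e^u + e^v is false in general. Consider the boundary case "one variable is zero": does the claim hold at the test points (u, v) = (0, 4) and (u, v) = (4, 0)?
At (0, 4): LHS = e^4 ≈ 54.6 ≠ RHS = 1 + e^4 ≈ 55.6
At (4, 0): LHS = e^4 ≈ 54.6 ≠ RHS = 1 + e^4 ≈ 55.6

Answer: No, fails at both test points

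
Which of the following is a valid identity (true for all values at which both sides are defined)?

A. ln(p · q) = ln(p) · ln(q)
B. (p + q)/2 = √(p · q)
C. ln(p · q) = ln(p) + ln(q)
C

A: fails at (2, 3) — LHS = ln(6) ≈ 1.792, RHS = ln(2)·ln(3) ≈ 0.7615.
B: fails at (1, 4) — LHS = 5/2, RHS = 2.
C: holds — e.g. at (2, 5), both sides equal ln(10) ≈ 2.303.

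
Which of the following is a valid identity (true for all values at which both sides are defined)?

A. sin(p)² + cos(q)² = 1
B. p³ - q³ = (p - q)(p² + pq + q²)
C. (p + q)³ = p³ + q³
A: fails at (4, 6) — LHS = sin(4)² + cos(6)² ≈ 1.495, RHS = 1.
B: holds — e.g. at (2, 3), both sides equal -19.
C: fails at (1, 2) — LHS = 27, RHS = 9.

Answer: B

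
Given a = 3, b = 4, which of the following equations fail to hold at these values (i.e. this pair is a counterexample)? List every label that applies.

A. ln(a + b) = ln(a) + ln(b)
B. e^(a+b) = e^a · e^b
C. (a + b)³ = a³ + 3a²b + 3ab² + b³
A

Evaluating each claim at the given values:
A. LHS = ln(7) ≈ 1.946, RHS = ln(3) + ln(4) ≈ 2.485 → fails here (LHS ≠ RHS)
B. LHS = e^7 ≈ 1097, RHS = e^7 ≈ 1097 → holds here (LHS = RHS)
C. LHS = 343, RHS = 343 → holds here (LHS = RHS)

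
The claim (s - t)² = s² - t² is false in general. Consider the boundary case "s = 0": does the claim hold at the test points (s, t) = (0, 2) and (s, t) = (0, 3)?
At (0, 2): LHS = 4 ≠ RHS = -4
At (0, 3): LHS = 9 ≠ RHS = -9

Answer: No, fails at both test points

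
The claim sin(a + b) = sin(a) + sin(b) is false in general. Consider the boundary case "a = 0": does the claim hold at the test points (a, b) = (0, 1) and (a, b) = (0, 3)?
At (0, 1): LHS = sin(1) ≈ 0.8415, RHS = sin(1) ≈ 0.8415 → equal
At (0, 3): LHS = sin(3) ≈ 0.1411, RHS = sin(3) ≈ 0.1411 → equal

So the claim does hold at both of these boundary points, even though it is not an identity.

Answer: Yes, holds at both test points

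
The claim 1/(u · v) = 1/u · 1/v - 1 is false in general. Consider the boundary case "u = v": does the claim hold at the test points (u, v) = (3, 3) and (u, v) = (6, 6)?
At (3, 3): LHS = 1/9 ≠ RHS = -8/9
At (6, 6): LHS = 1/36 ≠ RHS = -35/36

Answer: No, fails at both test points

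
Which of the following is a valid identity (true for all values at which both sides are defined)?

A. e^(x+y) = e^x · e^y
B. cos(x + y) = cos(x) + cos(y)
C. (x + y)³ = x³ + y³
A: holds — e.g. at (5, 8), both sides equal e^13 ≈ 442413.4.
B: fails at (4, 6) — LHS = cos(10) ≈ -0.8391, RHS = cos(4) + cos(6) ≈ 0.3065.
C: fails at (1, 1) — LHS = 8, RHS = 2.

Answer: A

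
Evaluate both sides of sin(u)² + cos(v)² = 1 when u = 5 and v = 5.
LHS = sin(5)² + cos(5)² = 1
RHS = 1

LHS = RHS: the two sides agree.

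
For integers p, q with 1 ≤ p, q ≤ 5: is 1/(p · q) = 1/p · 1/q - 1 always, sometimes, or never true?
Never true

The claim fails for every pair in the range. For instance at (p, q) = (4, 5): LHS = 1/20, RHS = -19/20.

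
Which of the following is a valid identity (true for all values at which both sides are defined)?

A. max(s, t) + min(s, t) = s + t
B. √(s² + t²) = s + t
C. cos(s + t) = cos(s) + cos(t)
A

A: holds — e.g. at (5, 5), both sides equal 10.
B: fails at (2, 5) — LHS = √(29) ≈ 5.385, RHS = 7.
C: fails at (1, 5) — LHS = cos(6) ≈ 0.9602, RHS = cos(5) + cos(1) ≈ 0.824.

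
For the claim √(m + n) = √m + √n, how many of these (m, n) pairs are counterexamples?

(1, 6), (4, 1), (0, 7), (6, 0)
Testing each pair:
(1, 6): LHS = √(7) ≈ 2.646, RHS = 1 + √(6) ≈ 3.449 → counterexample
(4, 1): LHS = √(5) ≈ 2.236, RHS = 3 → counterexample
(0, 7): LHS = √(7) ≈ 2.646, RHS = √(7) ≈ 2.646 → satisfies claim
(6, 0): LHS = √(6) ≈ 2.449, RHS = √(6) ≈ 2.449 → satisfies claim

That makes 2 counterexamples.

Answer: 2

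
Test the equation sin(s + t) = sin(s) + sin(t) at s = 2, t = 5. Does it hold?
Fails

Substituting s = 2, t = 5:

LHS = sin(2 + 5) = sin(7) ≈ 0.657
RHS = sin(2) + sin(5) ≈ -0.04963

LHS ≠ RHS, so the equation does not hold at this point.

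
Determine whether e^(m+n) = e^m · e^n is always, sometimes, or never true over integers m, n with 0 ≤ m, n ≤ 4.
The identity holds for every pair in the range. For instance at (m, n) = (4, 0): both sides equal e^4 ≈ 54.6.

Answer: Always true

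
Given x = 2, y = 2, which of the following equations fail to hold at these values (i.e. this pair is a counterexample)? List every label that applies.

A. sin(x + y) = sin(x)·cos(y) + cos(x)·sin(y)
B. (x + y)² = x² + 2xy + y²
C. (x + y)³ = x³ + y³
C

Evaluating each claim at the given values:
A. LHS = sin(4) ≈ -0.7568, RHS = 2·sin(2)·cos(2) ≈ -0.7568 → holds here (LHS = RHS)
B. LHS = 16, RHS = 16 → holds here (LHS = RHS)
C. LHS = 64, RHS = 16 → fails here (LHS ≠ RHS)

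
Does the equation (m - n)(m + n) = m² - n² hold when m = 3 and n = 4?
Substituting m = 3, n = 4:

LHS = (3 - 4)(3 + 4) = -7
RHS = 3² - 4² = -7

LHS = RHS, so the equation holds at this point.

Answer: Holds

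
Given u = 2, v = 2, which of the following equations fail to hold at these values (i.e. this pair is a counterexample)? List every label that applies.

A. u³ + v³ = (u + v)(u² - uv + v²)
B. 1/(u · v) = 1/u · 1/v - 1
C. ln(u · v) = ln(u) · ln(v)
B, C

Evaluating each claim at the given values:
A. LHS = 16, RHS = 16 → holds here (LHS = RHS)
B. LHS = 1/4, RHS = -3/4 → fails here (LHS ≠ RHS)
C. LHS = ln(4) ≈ 1.386, RHS = ln(2)² ≈ 0.4805 → fails here (LHS ≠ RHS)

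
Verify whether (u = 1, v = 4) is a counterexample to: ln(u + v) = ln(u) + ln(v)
Yes

Substituting u = 1, v = 4:
LHS = ln(1 + 4) = ln(5) ≈ 1.609
RHS = ln(1) + ln(4) = ln(4) ≈ 1.386

Since LHS ≠ RHS, this pair disproves the claim.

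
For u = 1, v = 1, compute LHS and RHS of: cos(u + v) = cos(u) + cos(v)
LHS = cos(1 + 1) = cos(2) ≈ -0.4161
RHS = cos(1) + cos(1) = 2·cos(1) ≈ 1.081

LHS ≠ RHS (they differ by about 1.497), so the equation does not hold here.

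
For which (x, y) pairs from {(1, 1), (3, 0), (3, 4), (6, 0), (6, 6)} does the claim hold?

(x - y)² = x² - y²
Testing each pair:
(1, 1): LHS = 0, RHS = 0 → holds
(3, 0): LHS = 9, RHS = 9 → holds
(3, 4): LHS = 1, RHS = -7 → fails
(6, 0): LHS = 36, RHS = 36 → holds
(6, 6): LHS = 0, RHS = 0 → holds

4 of 5 pairs satisfy the claim.

Answer: (1, 1), (3, 0), (6, 0), (6, 6)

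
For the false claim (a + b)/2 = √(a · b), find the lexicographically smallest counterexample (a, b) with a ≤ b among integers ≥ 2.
(a, b) = (2, 3)

At (2, 2): both sides equal 2, so it holds there.

Substituting (2, 3) into the claim:
LHS = (2 + 3)/2 = 5/2
RHS = √(2 · 3) = √(6) ≈ 2.449

Since LHS ≠ RHS, this pair disproves the claim, and no lexicographically smaller pair (a ≤ b, integers ≥ 2) does.

For instance (5, 8) is also a counterexample (LHS = 13/2, RHS = 2·√(10) ≈ 6.325), but it's lexicographically larger.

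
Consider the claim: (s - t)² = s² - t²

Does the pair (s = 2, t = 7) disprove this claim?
Substituting s = 2, t = 7:
LHS = (2 - 7)² = 25
RHS = 2² - 7² = -45

Since LHS ≠ RHS, this pair disproves the claim.

Answer: Yes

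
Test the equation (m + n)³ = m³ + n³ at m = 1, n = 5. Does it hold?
Substituting m = 1, n = 5:

LHS = (1 + 5)³ = 216
RHS = 1³ + 5³ = 126

LHS ≠ RHS, so the equation does not hold at this point.

Answer: Fails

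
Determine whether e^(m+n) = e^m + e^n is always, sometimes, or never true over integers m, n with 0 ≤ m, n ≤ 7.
The claim fails for every pair in the range. For instance at (m, n) = (4, 5): LHS = e^9 ≈ 8103, RHS = e^4 + e^5 ≈ 203.

Answer: Never true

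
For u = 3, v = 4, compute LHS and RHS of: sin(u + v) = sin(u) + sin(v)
LHS = sin(3 + 4) = sin(7) ≈ 0.657
RHS = sin(3) + sin(4) ≈ -0.6157

LHS ≠ RHS (they differ by about 1.273), so the equation does not hold here.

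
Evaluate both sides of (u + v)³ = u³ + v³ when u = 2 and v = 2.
LHS = (2 + 2)³ = 64
RHS = 2³ + 2³ = 16

LHS ≠ RHS, so the equation does not hold here.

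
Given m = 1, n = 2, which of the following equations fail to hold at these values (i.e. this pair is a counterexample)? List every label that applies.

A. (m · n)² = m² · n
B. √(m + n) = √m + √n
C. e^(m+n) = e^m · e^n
A, B

Evaluating each claim at the given values:
A. LHS = 4, RHS = 2 → fails here (LHS ≠ RHS)
B. LHS = √(3) ≈ 1.732, RHS = 1 + √(2) ≈ 2.414 → fails here (LHS ≠ RHS)
C. LHS = e^3 ≈ 20.09, RHS = e^3 ≈ 20.09 → holds here (LHS = RHS)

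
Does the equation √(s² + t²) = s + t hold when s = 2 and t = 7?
Substituting s = 2, t = 7:

LHS = √(2² + 7²) = √(53) ≈ 7.28
RHS = 2 + 7 = 9

LHS ≠ RHS, so the equation does not hold at this point.

Answer: Fails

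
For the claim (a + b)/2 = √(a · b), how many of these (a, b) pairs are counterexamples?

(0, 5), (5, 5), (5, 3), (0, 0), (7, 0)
Testing each pair:
(0, 5): LHS = 5/2, RHS = 0 → counterexample
(5, 5): LHS = 5, RHS = 5 → satisfies claim
(5, 3): LHS = 4, RHS = √(15) ≈ 3.873 → counterexample
(0, 0): LHS = 0, RHS = 0 → satisfies claim
(7, 0): LHS = 7/2, RHS = 0 → counterexample

That makes 3 counterexamples.

Answer: 3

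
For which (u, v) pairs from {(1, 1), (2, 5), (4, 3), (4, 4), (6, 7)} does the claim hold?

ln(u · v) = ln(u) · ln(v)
(1, 1)

Testing each pair:
(1, 1): LHS = 0, RHS = 0 → holds
(2, 5): LHS = ln(10) ≈ 2.303, RHS = ln(2)·ln(5) ≈ 1.116 → fails
(4, 3): LHS = ln(12) ≈ 2.485, RHS = ln(3)·ln(4) ≈ 1.523 → fails
(4, 4): LHS = ln(16) ≈ 2.773, RHS = ln(4)² ≈ 1.922 → fails
(6, 7): LHS = ln(42) ≈ 3.738, RHS = ln(6)·ln(7) ≈ 3.487 → fails

1 of 5 pairs satisfies the claim.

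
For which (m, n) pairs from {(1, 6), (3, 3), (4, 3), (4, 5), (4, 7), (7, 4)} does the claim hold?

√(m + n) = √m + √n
None

Testing each pair:
(1, 6): LHS = √(7) ≈ 2.646, RHS = 1 + √(6) ≈ 3.449 → fails
(3, 3): LHS = √(6) ≈ 2.449, RHS = 2·√(3) ≈ 3.464 → fails
(4, 3): LHS = √(7) ≈ 2.646, RHS = √(3) + 2 ≈ 3.732 → fails
(4, 5): LHS = 3, RHS = 2 + √(5) ≈ 4.236 → fails
(4, 7): LHS = √(11) ≈ 3.317, RHS = 2 + √(7) ≈ 4.646 → fails
(7, 4): LHS = √(11) ≈ 3.317, RHS = 2 + √(7) ≈ 4.646 → fails

No pair satisfies the claim.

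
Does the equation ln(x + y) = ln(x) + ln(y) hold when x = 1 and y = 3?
Fails

Substituting x = 1, y = 3:

LHS = ln(1 + 3) = ln(4) ≈ 1.386
RHS = ln(1) + ln(3) = ln(3) ≈ 1.099

LHS ≠ RHS, so the equation does not hold at this point.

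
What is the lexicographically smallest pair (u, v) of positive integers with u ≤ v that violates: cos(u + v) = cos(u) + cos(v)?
Substituting (1, 1) into the claim:
LHS = cos(1 + 1) = cos(2) ≈ -0.4161
RHS = cos(1) + cos(1) = 2·cos(1) ≈ 1.081

Since LHS ≠ RHS, this pair disproves the claim, and no lexicographically smaller pair (u ≤ v, positive integers) does.

For instance (4, 5) is also a counterexample (LHS = cos(9) ≈ -0.9111, RHS = cos(4) + cos(5) ≈ -0.37), but it's lexicographically larger.

Answer: (u, v) = (1, 1)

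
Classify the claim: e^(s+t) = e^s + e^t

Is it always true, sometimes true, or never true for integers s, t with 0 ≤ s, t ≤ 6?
Never true

The claim fails for every pair in the range. For instance at (s, t) = (6, 4): LHS = e^10 ≈ 22026.5, RHS = e^4 + e^6 ≈ 458.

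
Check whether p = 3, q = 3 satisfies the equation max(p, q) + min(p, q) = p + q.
Holds

Substituting p = 3, q = 3:

LHS = max(3, 3) + min(3, 3) = 6
RHS = 3 + 3 = 6

LHS = RHS, so the equation holds at this point.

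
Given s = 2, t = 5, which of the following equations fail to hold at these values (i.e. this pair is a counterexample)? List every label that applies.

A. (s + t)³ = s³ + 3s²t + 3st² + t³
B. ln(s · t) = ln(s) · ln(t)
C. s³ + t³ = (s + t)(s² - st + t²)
B

Evaluating each claim at the given values:
A. LHS = 343, RHS = 343 → holds here (LHS = RHS)
B. LHS = ln(10) ≈ 2.303, RHS = ln(2)·ln(5) ≈ 1.116 → fails here (LHS ≠ RHS)
C. LHS = 133, RHS = 133 → holds here (LHS = RHS)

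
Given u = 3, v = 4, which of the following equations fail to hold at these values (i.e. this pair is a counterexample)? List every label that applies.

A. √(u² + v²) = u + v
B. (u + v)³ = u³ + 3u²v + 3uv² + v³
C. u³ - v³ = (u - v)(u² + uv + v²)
A

Evaluating each claim at the given values:
A. LHS = 5, RHS = 7 → fails here (LHS ≠ RHS)
B. LHS = 343, RHS = 343 → holds here (LHS = RHS)
C. LHS = -37, RHS = -37 → holds here (LHS = RHS)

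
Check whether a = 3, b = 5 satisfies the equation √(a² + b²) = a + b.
Substituting a = 3, b = 5:

LHS = √(3² + 5²) = √(34) ≈ 5.831
RHS = 3 + 5 = 8

LHS ≠ RHS, so the equation does not hold at this point.

Answer: Fails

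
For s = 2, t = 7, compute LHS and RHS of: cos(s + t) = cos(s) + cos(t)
LHS = cos(2 + 7) = cos(9) ≈ -0.9111
RHS = cos(2) + cos(7) ≈ 0.3378

LHS ≠ RHS (they differ by about 1.249), so the equation does not hold here.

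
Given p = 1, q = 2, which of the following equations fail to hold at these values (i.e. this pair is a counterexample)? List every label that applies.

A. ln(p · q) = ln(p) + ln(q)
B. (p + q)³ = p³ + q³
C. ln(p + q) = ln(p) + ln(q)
B, C

Evaluating each claim at the given values:
A. LHS = ln(2) ≈ 0.6931, RHS = ln(2) ≈ 0.6931 → holds here (LHS = RHS)
B. LHS = 27, RHS = 9 → fails here (LHS ≠ RHS)
C. LHS = ln(3) ≈ 1.099, RHS = ln(2) ≈ 0.6931 → fails here (LHS ≠ RHS)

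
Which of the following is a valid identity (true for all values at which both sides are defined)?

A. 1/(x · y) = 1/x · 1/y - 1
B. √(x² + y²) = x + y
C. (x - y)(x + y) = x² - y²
A: fails at (5, 8) — LHS = 1/40, RHS = -39/40.
B: fails at (4, 4) — LHS = 4·√(2) ≈ 5.657, RHS = 8.
C: holds — e.g. at (2, 2), both sides equal 0.

Answer: C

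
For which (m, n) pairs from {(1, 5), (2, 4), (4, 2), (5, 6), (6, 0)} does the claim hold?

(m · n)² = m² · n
(6, 0)

Testing each pair:
(1, 5): LHS = 25, RHS = 5 → fails
(2, 4): LHS = 64, RHS = 16 → fails
(4, 2): LHS = 64, RHS = 32 → fails
(5, 6): LHS = 900, RHS = 150 → fails
(6, 0): LHS = 0, RHS = 0 → holds

1 of 5 pairs satisfies the claim.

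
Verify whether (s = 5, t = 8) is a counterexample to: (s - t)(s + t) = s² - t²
Substituting s = 5, t = 8:
LHS = (5 - 8)(5 + 8) = -39
RHS = 5² - 8² = -39

The sides agree, so this pair does not disprove the claim.

Answer: No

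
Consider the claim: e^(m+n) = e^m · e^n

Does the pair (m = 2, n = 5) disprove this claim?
Substituting m = 2, n = 5:
LHS = e^(2+5) = e^7 ≈ 1097
RHS = e^2 · e^5 = e^7 ≈ 1097

The sides agree, so this pair does not disprove the claim.

Answer: No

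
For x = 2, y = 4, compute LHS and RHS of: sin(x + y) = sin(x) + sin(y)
LHS = sin(2 + 4) = sin(6) ≈ -0.2794
RHS = sin(2) + sin(4) ≈ 0.1525

LHS ≠ RHS (they differ by about 0.4319), so the equation does not hold here.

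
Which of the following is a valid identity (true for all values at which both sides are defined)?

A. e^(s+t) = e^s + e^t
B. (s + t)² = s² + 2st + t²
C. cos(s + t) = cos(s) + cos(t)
A: fails at (3, 3) — LHS = e^6 ≈ 403.4, RHS = 2·e^3 ≈ 40.17.
B: holds — e.g. at (2, 4), both sides equal 36.
C: fails at (1, 3) — LHS = cos(4) ≈ -0.6536, RHS = cos(3) + cos(1) ≈ -0.4497.

Answer: B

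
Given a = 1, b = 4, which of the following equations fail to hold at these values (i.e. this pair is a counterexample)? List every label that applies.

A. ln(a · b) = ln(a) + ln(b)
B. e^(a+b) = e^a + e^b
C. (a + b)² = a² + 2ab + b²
Evaluating each claim at the given values:
A. LHS = ln(4) ≈ 1.386, RHS = ln(4) ≈ 1.386 → holds here (LHS = RHS)
B. LHS = e^5 ≈ 148.4, RHS = e + e^4 ≈ 57.32 → fails here (LHS ≠ RHS)
C. LHS = 25, RHS = 25 → holds here (LHS = RHS)

Answer: B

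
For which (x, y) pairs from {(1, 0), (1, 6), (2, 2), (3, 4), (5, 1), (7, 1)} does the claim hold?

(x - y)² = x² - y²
Testing each pair:
(1, 0): LHS = 1, RHS = 1 → holds
(1, 6): LHS = 25, RHS = -35 → fails
(2, 2): LHS = 0, RHS = 0 → holds
(3, 4): LHS = 1, RHS = -7 → fails
(5, 1): LHS = 16, RHS = 24 → fails
(7, 1): LHS = 36, RHS = 48 → fails

2 of 6 pairs satisfy the claim.

Answer: (1, 0), (2, 2)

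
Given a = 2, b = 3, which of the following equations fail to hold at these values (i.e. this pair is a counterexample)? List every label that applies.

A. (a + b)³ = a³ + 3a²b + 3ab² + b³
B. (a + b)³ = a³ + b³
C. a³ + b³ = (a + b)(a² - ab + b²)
Evaluating each claim at the given values:
A. LHS = 125, RHS = 125 → holds here (LHS = RHS)
B. LHS = 125, RHS = 35 → fails here (LHS ≠ RHS)
C. LHS = 35, RHS = 35 → holds here (LHS = RHS)

Answer: B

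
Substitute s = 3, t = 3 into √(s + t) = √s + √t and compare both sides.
LHS = √(3 + 3) = √(6) ≈ 2.449
RHS = √3 + √3 = 2·√(3) ≈ 3.464

LHS ≠ RHS (they differ by about 1.015), so the equation does not hold here.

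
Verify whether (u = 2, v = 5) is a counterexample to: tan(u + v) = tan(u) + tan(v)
Substituting u = 2, v = 5:
LHS = tan(2 + 5) = tan(7) ≈ 0.8714
RHS = tan(2) + tan(5) ≈ -5.566

Since LHS ≠ RHS, this pair disproves the claim.

Answer: Yes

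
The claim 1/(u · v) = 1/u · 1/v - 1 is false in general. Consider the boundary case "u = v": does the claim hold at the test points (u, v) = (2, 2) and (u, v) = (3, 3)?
No, fails at both test points

At (2, 2): LHS = 1/4 ≠ RHS = -3/4
At (3, 3): LHS = 1/9 ≠ RHS = -8/9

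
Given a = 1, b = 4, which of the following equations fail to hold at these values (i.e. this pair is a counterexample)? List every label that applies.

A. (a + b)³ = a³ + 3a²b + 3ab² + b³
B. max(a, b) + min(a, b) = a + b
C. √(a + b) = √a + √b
Evaluating each claim at the given values:
A. LHS = 125, RHS = 125 → holds here (LHS = RHS)
B. LHS = 5, RHS = 5 → holds here (LHS = RHS)
C. LHS = √(5) ≈ 2.236, RHS = 3 → fails here (LHS ≠ RHS)

Answer: C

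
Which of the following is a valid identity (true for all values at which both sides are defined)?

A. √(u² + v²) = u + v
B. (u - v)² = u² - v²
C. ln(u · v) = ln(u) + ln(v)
C

A: fails at (5, 5) — LHS = 5·√(2) ≈ 7.071, RHS = 10.
B: fails at (2, 3) — LHS = 1, RHS = -5.
C: holds — e.g. at (1, 4), both sides equal ln(4) ≈ 1.386.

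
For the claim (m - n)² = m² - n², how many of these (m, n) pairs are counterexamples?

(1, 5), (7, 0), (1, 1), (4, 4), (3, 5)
Testing each pair:
(1, 5): LHS = 16, RHS = -24 → counterexample
(7, 0): LHS = 49, RHS = 49 → satisfies claim
(1, 1): LHS = 0, RHS = 0 → satisfies claim
(4, 4): LHS = 0, RHS = 0 → satisfies claim
(3, 5): LHS = 4, RHS = -16 → counterexample

That makes 2 counterexamples.

Answer: 2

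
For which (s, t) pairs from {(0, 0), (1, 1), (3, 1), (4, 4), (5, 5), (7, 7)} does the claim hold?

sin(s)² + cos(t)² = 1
(0, 0), (1, 1), (4, 4), (5, 5), (7, 7)

Testing each pair:
(0, 0): LHS = 1, RHS = 1 → holds
(1, 1): LHS = cos(1)² + sin(1)² = 1, RHS = 1 → holds
(3, 1): LHS = sin(3)² + cos(1)² ≈ 0.3118, RHS = 1 → fails
(4, 4): LHS = cos(4)² + sin(4)² = 1, RHS = 1 → holds
(5, 5): LHS = cos(5)² + sin(5)² = 1, RHS = 1 → holds
(7, 7): LHS = sin(7)² + cos(7)² = 1, RHS = 1 → holds

5 of 6 pairs satisfy the claim.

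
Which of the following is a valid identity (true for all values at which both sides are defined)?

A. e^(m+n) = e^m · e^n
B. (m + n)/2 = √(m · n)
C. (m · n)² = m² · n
A

A: holds — e.g. at (3, 5), both sides equal e^8 ≈ 2981.
B: fails at (5, 8) — LHS = 13/2, RHS = 2·√(10) ≈ 6.325.
C: fails at (4, 4) — LHS = 256, RHS = 64.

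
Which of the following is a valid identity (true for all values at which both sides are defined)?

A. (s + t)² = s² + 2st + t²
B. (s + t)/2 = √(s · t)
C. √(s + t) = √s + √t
A

A: holds — e.g. at (1, 4), both sides equal 25.
B: fails at (2, 7) — LHS = 9/2, RHS = √(14) ≈ 3.742.
C: fails at (1, 3) — LHS = 2, RHS = 1 + √(3) ≈ 2.732.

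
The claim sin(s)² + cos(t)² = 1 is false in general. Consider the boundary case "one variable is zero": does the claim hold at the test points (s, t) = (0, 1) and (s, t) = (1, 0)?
No, fails at both test points

At (0, 1): LHS = cos(1)² ≈ 0.2919 ≠ RHS = 1
At (1, 0): LHS = sin(1)² + 1 ≈ 1.708 ≠ RHS = 1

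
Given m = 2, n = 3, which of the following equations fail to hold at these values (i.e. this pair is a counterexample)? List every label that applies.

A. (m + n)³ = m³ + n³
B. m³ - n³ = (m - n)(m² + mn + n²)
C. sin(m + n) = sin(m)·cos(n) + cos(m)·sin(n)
A

Evaluating each claim at the given values:
A. LHS = 125, RHS = 35 → fails here (LHS ≠ RHS)
B. LHS = -19, RHS = -19 → holds here (LHS = RHS)
C. LHS = sin(5) ≈ -0.9589, RHS = sin(2)·cos(3) + sin(3)·cos(2) ≈ -0.9589 → holds here (LHS = RHS)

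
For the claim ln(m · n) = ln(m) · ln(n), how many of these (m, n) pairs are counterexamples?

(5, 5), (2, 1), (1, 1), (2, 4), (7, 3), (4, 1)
Testing each pair:
(5, 5): LHS = ln(25) ≈ 3.219, RHS = ln(5)² ≈ 2.59 → counterexample
(2, 1): LHS = ln(2) ≈ 0.6931, RHS = 0 → counterexample
(1, 1): LHS = 0, RHS = 0 → satisfies claim
(2, 4): LHS = ln(8) ≈ 2.079, RHS = ln(2)·ln(4) ≈ 0.9609 → counterexample
(7, 3): LHS = ln(21) ≈ 3.045, RHS = ln(3)·ln(7) ≈ 2.138 → counterexample
(4, 1): LHS = ln(4) ≈ 1.386, RHS = 0 → counterexample

That makes 5 counterexamples.

Answer: 5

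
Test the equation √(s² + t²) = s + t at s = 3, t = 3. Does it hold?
Fails

Substituting s = 3, t = 3:

LHS = √(3² + 3²) = 3·√(2) ≈ 4.243
RHS = 3 + 3 = 6

LHS ≠ RHS, so the equation does not hold at this point.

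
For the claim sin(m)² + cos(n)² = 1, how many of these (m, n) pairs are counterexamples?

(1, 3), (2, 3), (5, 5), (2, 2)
2

Testing each pair:
(1, 3): LHS = sin(1)² + cos(3)² ≈ 1.688, RHS = 1 → counterexample
(2, 3): LHS = sin(2)² + cos(3)² ≈ 1.807, RHS = 1 → counterexample
(5, 5): LHS = cos(5)² + sin(5)² = 1, RHS = 1 → satisfies claim
(2, 2): LHS = cos(2)² + sin(2)² = 1, RHS = 1 → satisfies claim

That makes 2 counterexamples.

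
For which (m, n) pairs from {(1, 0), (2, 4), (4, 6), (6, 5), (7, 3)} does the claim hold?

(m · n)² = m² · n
Testing each pair:
(1, 0): LHS = 0, RHS = 0 → holds
(2, 4): LHS = 64, RHS = 16 → fails
(4, 6): LHS = 576, RHS = 96 → fails
(6, 5): LHS = 900, RHS = 180 → fails
(7, 3): LHS = 441, RHS = 147 → fails

1 of 5 pairs satisfies the claim.

Answer: (1, 0)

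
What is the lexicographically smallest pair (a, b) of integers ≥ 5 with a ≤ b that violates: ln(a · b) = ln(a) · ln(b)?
Substituting (5, 5) into the claim:
LHS = ln(5 · 5) = ln(25) ≈ 3.219
RHS = ln(5) · ln(5) = ln(5)² ≈ 2.59

Since LHS ≠ RHS, this pair disproves the claim, and no lexicographically smaller pair (a ≤ b, integers ≥ 5) does.

For instance (11, 12) is also a counterexample (LHS = ln(132) ≈ 4.883, RHS = ln(11)·ln(12) ≈ 5.959), but it's lexicographically larger.

Answer: (a, b) = (5, 5)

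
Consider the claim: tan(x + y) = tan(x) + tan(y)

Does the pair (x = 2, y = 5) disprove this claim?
Yes

Substituting x = 2, y = 5:
LHS = tan(2 + 5) = tan(7) ≈ 0.8714
RHS = tan(2) + tan(5) ≈ -5.566

Since LHS ≠ RHS, this pair disproves the claim.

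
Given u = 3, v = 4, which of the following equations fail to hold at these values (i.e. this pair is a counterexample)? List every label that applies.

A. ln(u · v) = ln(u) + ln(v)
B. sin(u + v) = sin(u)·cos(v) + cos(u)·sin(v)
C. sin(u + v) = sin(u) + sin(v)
C

Evaluating each claim at the given values:
A. LHS = ln(12) ≈ 2.485, RHS = ln(3) + ln(4) ≈ 2.485 → holds here (LHS = RHS)
B. LHS = sin(7) ≈ 0.657, RHS = sin(3)·cos(4) + sin(4)·cos(3) ≈ 0.657 → holds here (LHS = RHS)
C. LHS = sin(7) ≈ 0.657, RHS = sin(4) + sin(3) ≈ -0.6157 → fails here (LHS ≠ RHS)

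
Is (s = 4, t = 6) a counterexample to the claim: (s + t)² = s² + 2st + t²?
Substituting s = 4, t = 6:
LHS = (4 + 6)² = 100
RHS = 4² + 2·4·6 + 6² = 100

The sides agree, so this pair does not disprove the claim.

Answer: No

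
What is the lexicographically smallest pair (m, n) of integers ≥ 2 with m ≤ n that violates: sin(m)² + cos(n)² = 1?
At (2, 2): both sides equal 1, so it holds there.

Substituting (2, 3) into the claim:
LHS = sin(2)² + cos(3)² ≈ 1.807
RHS = 1

Since LHS ≠ RHS, this pair disproves the claim, and no lexicographically smaller pair (m ≤ n, integers ≥ 2) does.

For instance (3, 4) is also a counterexample (LHS = sin(3)² + cos(4)² ≈ 0.4472, RHS = 1), but it's lexicographically larger.

Answer: (m, n) = (2, 3)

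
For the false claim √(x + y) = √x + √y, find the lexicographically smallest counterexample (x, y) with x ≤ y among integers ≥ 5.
Substituting (5, 5) into the claim:
LHS = √(5 + 5) = √(10) ≈ 3.162
RHS = √5 + √5 = 2·√(5) ≈ 4.472

Since LHS ≠ RHS, this pair disproves the claim, and no lexicographically smaller pair (x ≤ y, integers ≥ 5) does.

For instance (9, 12) is also a counterexample (LHS = √(21) ≈ 4.583, RHS = 3 + 2·√(3) ≈ 6.464), but it's lexicographically larger.

Answer: (x, y) = (5, 5)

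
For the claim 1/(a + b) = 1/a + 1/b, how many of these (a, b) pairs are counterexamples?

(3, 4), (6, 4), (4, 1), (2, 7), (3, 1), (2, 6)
Testing each pair:
(3, 4): LHS = 1/7, RHS = 7/12 → counterexample
(6, 4): LHS = 1/10, RHS = 5/12 → counterexample
(4, 1): LHS = 1/5, RHS = 5/4 → counterexample
(2, 7): LHS = 1/9, RHS = 9/14 → counterexample
(3, 1): LHS = 1/4, RHS = 4/3 → counterexample
(2, 6): LHS = 1/8, RHS = 2/3 → counterexample

That makes 6 counterexamples.

Answer: 6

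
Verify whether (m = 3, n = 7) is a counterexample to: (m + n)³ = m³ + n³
Substituting m = 3, n = 7:
LHS = (3 + 7)³ = 1000
RHS = 3³ + 7³ = 370

Since LHS ≠ RHS, this pair disproves the claim.

Answer: Yes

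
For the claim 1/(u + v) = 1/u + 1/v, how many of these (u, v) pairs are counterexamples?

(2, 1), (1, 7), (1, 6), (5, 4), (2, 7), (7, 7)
Testing each pair:
(2, 1): LHS = 1/3, RHS = 3/2 → counterexample
(1, 7): LHS = 1/8, RHS = 8/7 → counterexample
(1, 6): LHS = 1/7, RHS = 7/6 → counterexample
(5, 4): LHS = 1/9, RHS = 9/20 → counterexample
(2, 7): LHS = 1/9, RHS = 9/14 → counterexample
(7, 7): LHS = 1/14, RHS = 2/7 → counterexample

That makes 6 counterexamples.

Answer: 6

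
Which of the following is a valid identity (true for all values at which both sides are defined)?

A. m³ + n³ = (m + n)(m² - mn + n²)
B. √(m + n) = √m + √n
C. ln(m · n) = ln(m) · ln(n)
A: holds — e.g. at (4, 6), both sides equal 280.
B: fails at (1, 5) — LHS = √(6) ≈ 2.449, RHS = 1 + √(5) ≈ 3.236.
C: fails at (3, 3) — LHS = ln(9) ≈ 2.197, RHS = ln(3)² ≈ 1.207.

Answer: A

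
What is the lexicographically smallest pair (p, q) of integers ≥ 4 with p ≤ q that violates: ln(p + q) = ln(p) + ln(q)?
(p, q) = (4, 4)

Substituting (4, 4) into the claim:
LHS = ln(4 + 4) = ln(8) ≈ 2.079
RHS = ln(4) + ln(4) = 2·ln(4) ≈ 2.773

Since LHS ≠ RHS, this pair disproves the claim, and no lexicographically smaller pair (p ≤ q, integers ≥ 4) does.

For instance (4, 7) is also a counterexample (LHS = ln(11) ≈ 2.398, RHS = ln(4) + ln(7) ≈ 3.332), but it's lexicographically larger.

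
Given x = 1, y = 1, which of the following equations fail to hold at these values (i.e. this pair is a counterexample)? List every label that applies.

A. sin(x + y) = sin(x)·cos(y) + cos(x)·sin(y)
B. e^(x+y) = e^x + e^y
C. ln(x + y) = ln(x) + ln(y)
Evaluating each claim at the given values:
A. LHS = sin(2) ≈ 0.9093, RHS = 2·sin(1)·cos(1) ≈ 0.9093 → holds here (LHS = RHS)
B. LHS = e^2 ≈ 7.389, RHS = 2·e ≈ 5.437 → fails here (LHS ≠ RHS)
C. LHS = ln(2) ≈ 0.6931, RHS = 0 → fails here (LHS ≠ RHS)

Answer: B, C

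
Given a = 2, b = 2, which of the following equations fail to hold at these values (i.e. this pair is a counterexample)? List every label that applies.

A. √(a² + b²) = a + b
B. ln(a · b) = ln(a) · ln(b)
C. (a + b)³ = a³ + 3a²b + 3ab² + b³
A, B

Evaluating each claim at the given values:
A. LHS = 2·√(2) ≈ 2.828, RHS = 4 → fails here (LHS ≠ RHS)
B. LHS = ln(4) ≈ 1.386, RHS = ln(2)² ≈ 0.4805 → fails here (LHS ≠ RHS)
C. LHS = 64, RHS = 64 → holds here (LHS = RHS)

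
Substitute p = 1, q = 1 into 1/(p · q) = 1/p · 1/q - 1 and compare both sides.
LHS = 1/(1 · 1) = 1
RHS = 1/1 · 1/1 - 1 = 0

LHS ≠ RHS, so the equation does not hold here.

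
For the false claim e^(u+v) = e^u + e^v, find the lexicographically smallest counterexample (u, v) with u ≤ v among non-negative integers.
(u, v) = (0, 0)

Substituting (0, 0) into the claim:
LHS = e^(0+0) = 1
RHS = e^0 + e^0 = 2

Since LHS ≠ RHS, this pair disproves the claim, and no lexicographically smaller pair (u ≤ v, non-negative integers) does.

For instance (7, 7) is also a counterexample (LHS = e^14 ≈ 1202604.3, RHS = 2·e^7 ≈ 2193), but it's lexicographically larger.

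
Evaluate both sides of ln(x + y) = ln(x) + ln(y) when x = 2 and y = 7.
LHS = ln(2 + 7) = ln(9) ≈ 2.197
RHS = ln(2) + ln(7) ≈ 2.639

LHS ≠ RHS (they differ by about 0.4418), so the equation does not hold here.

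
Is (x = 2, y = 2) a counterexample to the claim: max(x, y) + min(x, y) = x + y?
No

Substituting x = 2, y = 2:
LHS = max(2, 2) + min(2, 2) = 4
RHS = 2 + 2 = 4

The sides agree, so this pair does not disprove the claim.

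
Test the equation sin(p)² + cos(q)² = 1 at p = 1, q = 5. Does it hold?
Substituting p = 1, q = 5:

LHS = sin(1)² + cos(5)² ≈ 0.7885
RHS = 1

LHS ≠ RHS, so the equation does not hold at this point.

Answer: Fails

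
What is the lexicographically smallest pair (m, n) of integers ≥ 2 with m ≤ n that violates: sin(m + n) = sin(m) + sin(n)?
(m, n) = (2, 2)

Substituting (2, 2) into the claim:
LHS = sin(2 + 2) = sin(4) ≈ -0.7568
RHS = sin(2) + sin(2) = 2·sin(2) ≈ 1.819

Since LHS ≠ RHS, this pair disproves the claim, and no lexicographically smaller pair (m ≤ n, integers ≥ 2) does.

For instance (3, 6) is also a counterexample (LHS = sin(9) ≈ 0.4121, RHS = sin(6) + sin(3) ≈ -0.1383), but it's lexicographically larger.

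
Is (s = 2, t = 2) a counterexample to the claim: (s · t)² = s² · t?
Yes

Substituting s = 2, t = 2:
LHS = (2 · 2)² = 16
RHS = 2² · 2 = 8

Since LHS ≠ RHS, this pair disproves the claim.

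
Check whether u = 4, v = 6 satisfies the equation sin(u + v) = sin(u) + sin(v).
Substituting u = 4, v = 6:

LHS = sin(4 + 6) = sin(10) ≈ -0.544
RHS = sin(4) + sin(6) ≈ -1.036

LHS ≠ RHS, so the equation does not hold at this point.

Answer: Fails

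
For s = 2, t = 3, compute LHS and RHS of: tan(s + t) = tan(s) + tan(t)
LHS = tan(2 + 3) = tan(5) ≈ -3.381
RHS = tan(2) + tan(3) ≈ -2.328

LHS ≠ RHS (they differ by about 1.053), so the equation does not hold here.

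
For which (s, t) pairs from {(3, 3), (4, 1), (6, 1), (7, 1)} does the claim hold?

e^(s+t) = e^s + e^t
Testing each pair:
(3, 3): LHS = e^6 ≈ 403.4, RHS = 2·e^3 ≈ 40.17 → fails
(4, 1): LHS = e^5 ≈ 148.4, RHS = e + e^4 ≈ 57.32 → fails
(6, 1): LHS = e^7 ≈ 1097, RHS = e + e^6 ≈ 406.1 → fails
(7, 1): LHS = e^8 ≈ 2981, RHS = e + e^7 ≈ 1099 → fails

No pair satisfies the claim.

Answer: None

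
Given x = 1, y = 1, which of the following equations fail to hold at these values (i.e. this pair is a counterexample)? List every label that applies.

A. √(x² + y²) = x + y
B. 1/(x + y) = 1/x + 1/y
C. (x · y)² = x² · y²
Evaluating each claim at the given values:
A. LHS = √(2) ≈ 1.414, RHS = 2 → fails here (LHS ≠ RHS)
B. LHS = 1/2, RHS = 2 → fails here (LHS ≠ RHS)
C. LHS = 1, RHS = 1 → holds here (LHS = RHS)

Answer: A, B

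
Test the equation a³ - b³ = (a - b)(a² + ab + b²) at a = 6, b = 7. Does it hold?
Substituting a = 6, b = 7:

LHS = 6³ - 7³ = -127
RHS = (6 - 7)(6² + 6·7 + 7²) = -127

LHS = RHS, so the equation holds at this point.

Answer: Holds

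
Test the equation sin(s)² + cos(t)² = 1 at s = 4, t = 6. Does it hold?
Substituting s = 4, t = 6:

LHS = sin(4)² + cos(6)² ≈ 1.495
RHS = 1

LHS ≠ RHS, so the equation does not hold at this point.

Answer: Fails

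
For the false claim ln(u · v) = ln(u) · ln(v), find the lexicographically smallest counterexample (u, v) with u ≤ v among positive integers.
Substituting (1, 2) into the claim:
LHS = ln(1 · 2) = ln(2) ≈ 0.6931
RHS = ln(1) · ln(2) = 0

Since LHS ≠ RHS, this pair disproves the claim, and no lexicographically smaller pair (u ≤ v, positive integers) does.

For instance (4, 4) is also a counterexample (LHS = ln(16) ≈ 2.773, RHS = ln(4)² ≈ 1.922), but it's lexicographically larger.

Answer: (u, v) = (1, 2)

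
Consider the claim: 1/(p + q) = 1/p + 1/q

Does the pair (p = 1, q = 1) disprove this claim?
Substituting p = 1, q = 1:
LHS = 1/(1 + 1) = 1/2
RHS = 1/1 + 1/1 = 2

Since LHS ≠ RHS, this pair disproves the claim.

Answer: Yes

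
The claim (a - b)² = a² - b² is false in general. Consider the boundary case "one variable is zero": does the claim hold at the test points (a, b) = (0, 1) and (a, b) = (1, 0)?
Only at (1, 0)

At (0, 1): LHS = 1 ≠ RHS = -1
At (1, 0): LHS = 1, RHS = 1 → equal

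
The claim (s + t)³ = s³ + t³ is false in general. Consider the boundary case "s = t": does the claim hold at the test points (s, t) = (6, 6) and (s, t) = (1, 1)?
At (6, 6): LHS = 1728 ≠ RHS = 432
At (1, 1): LHS = 8 ≠ RHS = 2

Answer: No, fails at both test points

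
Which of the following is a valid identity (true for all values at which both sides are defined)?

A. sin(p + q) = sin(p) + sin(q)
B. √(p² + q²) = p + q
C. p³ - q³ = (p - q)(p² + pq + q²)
C

A: fails at (2, 2) — LHS = sin(4) ≈ -0.7568, RHS = 2·sin(2) ≈ 1.819.
B: fails at (4, 6) — LHS = 2·√(13) ≈ 7.211, RHS = 10.
C: holds — e.g. at (2, 7), both sides equal -335.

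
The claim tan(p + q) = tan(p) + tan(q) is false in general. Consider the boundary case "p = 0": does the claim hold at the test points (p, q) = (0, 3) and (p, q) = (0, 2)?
At (0, 3): LHS = tan(3) ≈ -0.1425, RHS = tan(3) ≈ -0.1425 → equal
At (0, 2): LHS = tan(2) ≈ -2.185, RHS = tan(2) ≈ -2.185 → equal

So the claim does hold at both of these boundary points, even though it is not an identity.

Answer: Yes, holds at both test points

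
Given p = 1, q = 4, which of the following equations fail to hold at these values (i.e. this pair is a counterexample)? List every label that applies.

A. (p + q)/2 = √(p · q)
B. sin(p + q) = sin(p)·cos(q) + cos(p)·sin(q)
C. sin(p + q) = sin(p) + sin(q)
A, C

Evaluating each claim at the given values:
A. LHS = 5/2, RHS = 2 → fails here (LHS ≠ RHS)
B. LHS = sin(5) ≈ -0.9589, RHS = sin(1)·cos(4) + sin(4)·cos(1) ≈ -0.9589 → holds here (LHS = RHS)
C. LHS = sin(5) ≈ -0.9589, RHS = sin(4) + sin(1) ≈ 0.08467 → fails here (LHS ≠ RHS)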